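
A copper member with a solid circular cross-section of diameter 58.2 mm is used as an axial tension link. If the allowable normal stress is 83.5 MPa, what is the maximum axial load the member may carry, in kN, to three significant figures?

A = 2660 mm².
P_max = σ_allow · A = 83.5 · 2660 = 222100 N = 222.1 kN.

222 kN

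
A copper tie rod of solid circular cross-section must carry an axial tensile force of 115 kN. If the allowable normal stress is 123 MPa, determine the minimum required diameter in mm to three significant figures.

Required area A ≥ P/σ_allow = 115000/123 = 935 mm².
For a solid circular section, d ≥ √(4A/π) = 34.5 mm.

34.5 mm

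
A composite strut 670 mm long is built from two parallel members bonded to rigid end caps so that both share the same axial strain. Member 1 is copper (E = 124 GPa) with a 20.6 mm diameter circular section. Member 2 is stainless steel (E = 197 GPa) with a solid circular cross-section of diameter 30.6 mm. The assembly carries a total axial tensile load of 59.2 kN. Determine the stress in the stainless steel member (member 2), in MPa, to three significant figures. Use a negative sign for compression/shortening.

62.6 MPa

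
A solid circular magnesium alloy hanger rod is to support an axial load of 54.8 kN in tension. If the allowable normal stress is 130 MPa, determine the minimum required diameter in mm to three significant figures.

Required area A ≥ P/σ_allow = 54800/130 = 421.5 mm².
For a solid circular section, d ≥ √(4A/π) = 23.17 mm.

23.2 mm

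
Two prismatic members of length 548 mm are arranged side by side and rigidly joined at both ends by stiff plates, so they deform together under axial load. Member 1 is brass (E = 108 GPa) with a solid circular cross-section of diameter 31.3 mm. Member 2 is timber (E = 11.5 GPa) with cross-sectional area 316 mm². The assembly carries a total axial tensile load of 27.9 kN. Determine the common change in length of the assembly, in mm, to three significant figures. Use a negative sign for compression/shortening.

0.176 mm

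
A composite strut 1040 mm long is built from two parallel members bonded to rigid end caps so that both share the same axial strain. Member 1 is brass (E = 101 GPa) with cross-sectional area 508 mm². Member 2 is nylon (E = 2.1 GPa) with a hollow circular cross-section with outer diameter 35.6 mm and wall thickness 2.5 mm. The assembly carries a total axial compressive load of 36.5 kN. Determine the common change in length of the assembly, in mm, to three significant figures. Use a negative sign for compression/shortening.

-0.732 mm

A_2 = 260 mm².
Equal strain + equilibrium ⇒ each member carries load in proportion to AE: A₁E₁ = 51310000 N, A₂E₂ = 545900 N, ΣAE = 51850000 N.
δ = PL/ΣAE = -36500·1040/51850000 = -0.7321 mm.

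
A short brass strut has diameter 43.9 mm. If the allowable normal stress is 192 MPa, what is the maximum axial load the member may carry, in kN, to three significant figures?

A = 1514 mm².
P_max = σ_allow · A = 192 · 1514 = 290600 N = 290.6 kN.

291 kN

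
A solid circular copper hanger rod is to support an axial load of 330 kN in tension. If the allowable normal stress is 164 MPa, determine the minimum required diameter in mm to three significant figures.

Required area A ≥ P/σ_allow = 330000/164 = 2012 mm².
For a solid circular section, d ≥ √(4A/π) = 50.62 mm.

50.6 mm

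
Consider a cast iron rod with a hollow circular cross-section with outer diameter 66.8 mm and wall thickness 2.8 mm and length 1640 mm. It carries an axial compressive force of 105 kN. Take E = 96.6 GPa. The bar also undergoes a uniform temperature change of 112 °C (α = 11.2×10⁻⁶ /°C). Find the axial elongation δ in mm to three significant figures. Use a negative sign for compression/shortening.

-1.11 mm

A = 563 mm².
δ_mech = NL/(AE) = -105000·1640/(563·96600) = -3.166 mm.
δ_thermal = αLΔT = 11.2e-6·1640·112 = 2.057 mm.
δ = δ_mech + δ_thermal = -1.109 mm.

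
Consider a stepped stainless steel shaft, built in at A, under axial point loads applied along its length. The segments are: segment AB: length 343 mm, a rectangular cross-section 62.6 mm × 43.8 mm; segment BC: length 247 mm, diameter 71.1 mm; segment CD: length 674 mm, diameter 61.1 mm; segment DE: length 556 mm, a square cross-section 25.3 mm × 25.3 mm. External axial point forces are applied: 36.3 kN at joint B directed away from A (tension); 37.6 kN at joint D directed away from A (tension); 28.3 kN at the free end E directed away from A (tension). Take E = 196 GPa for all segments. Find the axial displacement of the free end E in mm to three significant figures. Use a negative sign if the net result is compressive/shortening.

Internal axial forces (sectioning from the free end, tension +): N_DE = 28.3 kN, N_CD = 65.9 kN, N_BC = 65.9 kN, N_AB = 102.2 kN.
A_AB = 2742 mm².
A_BC = 3970 mm².
A_CD = 2932 mm².
A_DE = 640.1 mm².
δ_AB = 102200·343/(2742·196000) = 0.06523 mm
δ_BC = 65900·247/(3970·196000) = 0.02092 mm
δ_CD = 65900·674/(2932·196000) = 0.07729 mm
δ_DE = 28300·556/(640.1·196000) = 0.1254 mm
δ = Σδ_i = 0.2889 mm.

0.289 mm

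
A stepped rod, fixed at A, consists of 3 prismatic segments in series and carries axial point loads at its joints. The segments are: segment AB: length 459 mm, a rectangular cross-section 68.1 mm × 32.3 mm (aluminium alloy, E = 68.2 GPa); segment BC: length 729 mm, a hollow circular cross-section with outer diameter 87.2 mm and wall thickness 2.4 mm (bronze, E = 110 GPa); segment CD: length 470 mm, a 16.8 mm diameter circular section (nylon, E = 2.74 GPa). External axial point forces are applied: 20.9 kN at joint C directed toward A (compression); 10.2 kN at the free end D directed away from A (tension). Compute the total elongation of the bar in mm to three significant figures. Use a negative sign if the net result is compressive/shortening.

Internal axial forces (sectioning from the free end, tension +): N_CD = 10.2 kN, N_BC = -10.7 kN, N_AB = -10.7 kN.
A_AB = 2200 mm².
A_BC = 639.4 mm².
A_CD = 221.7 mm².
δ_AB = -10700·459/(2200·68200) = -0.03274 mm
δ_BC = -10700·729/(639.4·110000) = -0.1109 mm
δ_CD = 10200·470/(221.7·2740) = 7.893 mm
δ = Σδ_i = 7.749 mm.

7.75 mm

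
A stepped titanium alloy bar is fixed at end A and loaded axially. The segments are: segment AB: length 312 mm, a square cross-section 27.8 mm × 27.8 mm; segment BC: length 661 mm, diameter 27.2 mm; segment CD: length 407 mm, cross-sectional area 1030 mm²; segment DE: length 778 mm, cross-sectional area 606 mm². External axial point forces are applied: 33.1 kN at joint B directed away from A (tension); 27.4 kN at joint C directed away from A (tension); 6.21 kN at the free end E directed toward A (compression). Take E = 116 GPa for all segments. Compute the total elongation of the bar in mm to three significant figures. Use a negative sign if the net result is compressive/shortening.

0.307 mm

Internal axial forces (sectioning from the free end, tension +): N_DE = -6.21 kN, N_CD = -6.21 kN, N_BC = 21.19 kN, N_AB = 54.29 kN.
A_AB = 772.8 mm².
A_BC = 581.1 mm².
δ_AB = 54290·312/(772.8·116000) = 0.1889 mm
δ_BC = 21190·661/(581.1·116000) = 0.2078 mm
δ_CD = -6210·407/(1030·116000) = -0.02115 mm
δ_DE = -6210·778/(606·116000) = -0.06873 mm
δ = Σδ_i = 0.3069 mm.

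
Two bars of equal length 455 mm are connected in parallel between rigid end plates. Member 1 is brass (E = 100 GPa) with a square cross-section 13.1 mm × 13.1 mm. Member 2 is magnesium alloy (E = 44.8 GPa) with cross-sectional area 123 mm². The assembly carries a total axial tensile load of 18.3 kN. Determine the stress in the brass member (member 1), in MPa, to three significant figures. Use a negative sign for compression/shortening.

80.7 MPa

A_1 = 171.6 mm².
Equal strain + equilibrium ⇒ each member carries load in proportion to AE: A₁E₁ = 17160000 N, A₂E₂ = 5510000 N, ΣAE = 22670000 N.
σ₁ = P·E₁/ΣAE = 18300·100000/22670000 = 80.72 MPa.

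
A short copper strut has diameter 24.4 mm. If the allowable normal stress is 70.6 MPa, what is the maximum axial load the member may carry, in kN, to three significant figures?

A = 467.6 mm².
P_max = σ_allow · A = 70.6 · 467.6 = 33010 N = 33.01 kN.

33.0 kN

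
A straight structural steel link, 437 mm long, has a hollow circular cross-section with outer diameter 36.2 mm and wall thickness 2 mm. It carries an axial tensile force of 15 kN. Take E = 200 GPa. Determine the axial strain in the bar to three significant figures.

A = 214.9 mm².
σ = N/A = 69.8 MPa; ε = σ/E = 69.8/200000 = 3.490e-04.

3.49e-04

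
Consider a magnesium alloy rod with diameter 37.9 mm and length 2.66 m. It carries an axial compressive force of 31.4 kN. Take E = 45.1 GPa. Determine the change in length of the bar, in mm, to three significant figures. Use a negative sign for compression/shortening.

-1.64 mm

A = 1128 mm².
δ_mech = NL/(AE) = -31400·2660/(1128·45100) = -1.642 mm.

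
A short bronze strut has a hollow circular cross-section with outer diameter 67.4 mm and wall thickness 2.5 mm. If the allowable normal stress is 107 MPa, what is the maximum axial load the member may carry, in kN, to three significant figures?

A = 509.7 mm².
P_max = σ_allow · A = 107 · 509.7 = 54540 N = 54.54 kN.

54.5 kN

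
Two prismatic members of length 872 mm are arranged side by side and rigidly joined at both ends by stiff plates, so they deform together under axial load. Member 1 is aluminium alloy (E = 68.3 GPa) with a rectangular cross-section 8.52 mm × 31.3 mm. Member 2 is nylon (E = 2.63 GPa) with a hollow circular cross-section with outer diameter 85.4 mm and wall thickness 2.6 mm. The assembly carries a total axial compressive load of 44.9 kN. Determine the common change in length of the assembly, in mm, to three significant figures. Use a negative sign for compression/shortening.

A_1 = 266.7 mm².
A_2 = 676.3 mm².
Equal strain + equilibrium ⇒ each member carries load in proportion to AE: A₁E₁ = 18210000 N, A₂E₂ = 1779000 N, ΣAE = 19990000 N.
δ = PL/ΣAE = -44900·872/19990000 = -1.958 mm.

-1.96 mm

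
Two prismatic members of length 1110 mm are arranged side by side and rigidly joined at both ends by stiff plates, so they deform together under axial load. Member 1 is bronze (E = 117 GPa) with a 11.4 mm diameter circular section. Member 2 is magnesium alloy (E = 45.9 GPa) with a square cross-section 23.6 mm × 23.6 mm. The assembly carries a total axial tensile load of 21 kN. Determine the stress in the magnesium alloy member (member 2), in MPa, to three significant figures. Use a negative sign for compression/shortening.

25.7 MPa

A_1 = 102.1 mm².
A_2 = 557 mm².
Equal strain + equilibrium ⇒ each member carries load in proportion to AE: A₁E₁ = 11940000 N, A₂E₂ = 25560000 N, ΣAE = 37510000 N.
σ₂ = P·E₂/ΣAE = 21000·45900/37510000 = 25.7 MPa.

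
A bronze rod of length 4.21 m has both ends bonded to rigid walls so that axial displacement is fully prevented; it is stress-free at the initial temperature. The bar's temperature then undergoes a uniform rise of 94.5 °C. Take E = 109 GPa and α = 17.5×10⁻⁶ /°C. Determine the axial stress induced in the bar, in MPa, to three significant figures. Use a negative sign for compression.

-180 MPa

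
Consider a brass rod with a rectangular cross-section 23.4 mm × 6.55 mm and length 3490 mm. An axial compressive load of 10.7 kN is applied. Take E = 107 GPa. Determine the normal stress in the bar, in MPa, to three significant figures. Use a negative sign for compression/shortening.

A = 153.3 mm².
σ = N/A = -10700/153.3 = -69.81 MPa.

-69.8 MPa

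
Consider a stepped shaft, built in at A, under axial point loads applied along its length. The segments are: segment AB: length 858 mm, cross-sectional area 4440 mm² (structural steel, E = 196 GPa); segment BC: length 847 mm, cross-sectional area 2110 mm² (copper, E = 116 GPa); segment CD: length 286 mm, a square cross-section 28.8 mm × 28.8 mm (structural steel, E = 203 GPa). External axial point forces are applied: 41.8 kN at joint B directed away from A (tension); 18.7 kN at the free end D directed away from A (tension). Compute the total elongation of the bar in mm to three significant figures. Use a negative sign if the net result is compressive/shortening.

Internal axial forces (sectioning from the free end, tension +): N_CD = 18.7 kN, N_BC = 18.7 kN, N_AB = 60.5 kN.
A_CD = 829.4 mm².
δ_AB = 60500·858/(4440·196000) = 0.05965 mm
δ_BC = 18700·847/(2110·116000) = 0.06471 mm
δ_CD = 18700·286/(829.4·203000) = 0.03176 mm
δ = Σδ_i = 0.1561 mm.

0.156 mm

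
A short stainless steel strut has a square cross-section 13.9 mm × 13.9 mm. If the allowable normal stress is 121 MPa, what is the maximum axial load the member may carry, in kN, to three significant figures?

A = 193.2 mm².
P_max = σ_allow · A = 121 · 193.2 = 23380 N = 23.38 kN.

23.4 kN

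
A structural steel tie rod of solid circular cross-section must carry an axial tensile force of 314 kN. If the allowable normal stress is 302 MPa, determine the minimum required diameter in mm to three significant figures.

Required area A ≥ P/σ_allow = 314000/302 = 1040 mm².
For a solid circular section, d ≥ √(4A/π) = 36.38 mm.

36.4 mm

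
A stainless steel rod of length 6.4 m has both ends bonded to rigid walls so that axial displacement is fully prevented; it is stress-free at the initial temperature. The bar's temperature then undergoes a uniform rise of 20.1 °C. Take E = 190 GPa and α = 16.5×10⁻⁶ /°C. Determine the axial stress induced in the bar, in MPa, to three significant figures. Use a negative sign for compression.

-63.0 MPa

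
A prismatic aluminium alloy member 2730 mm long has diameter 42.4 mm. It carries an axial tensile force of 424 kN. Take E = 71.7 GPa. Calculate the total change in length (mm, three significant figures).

A = 1412 mm².
δ_mech = NL/(AE) = 424000·2730/(1412·71700) = 11.43 mm.

11.4 mm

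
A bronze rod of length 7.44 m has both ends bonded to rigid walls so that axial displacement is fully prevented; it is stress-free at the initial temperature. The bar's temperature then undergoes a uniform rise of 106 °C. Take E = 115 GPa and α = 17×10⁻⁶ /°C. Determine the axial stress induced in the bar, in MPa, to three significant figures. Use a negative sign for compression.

-207 MPa

Free thermal expansion αLΔT = 17e-6 · 7440 · 106 = 13.41 mm.
The walls impose strain ε = −(13.41)/7440 = -1.8020e-03; σ = Eε = 115000 · -1.8020e-03 = -207.2 MPa.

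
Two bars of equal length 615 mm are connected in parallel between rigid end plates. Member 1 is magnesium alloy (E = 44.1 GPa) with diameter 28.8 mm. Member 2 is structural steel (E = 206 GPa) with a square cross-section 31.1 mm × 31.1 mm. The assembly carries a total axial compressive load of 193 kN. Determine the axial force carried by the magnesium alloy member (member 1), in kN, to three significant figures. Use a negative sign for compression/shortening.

-24.3 kN

A_1 = 651.4 mm².
A_2 = 967.2 mm².
Equal strain + equilibrium ⇒ each member carries load in proportion to AE: A₁E₁ = 28730000 N, A₂E₂ = 199200000 N, ΣAE = 228000000 N.
F₁ = P·A₁E₁/ΣAE = -193000·28730000/228000000 = -24320 N.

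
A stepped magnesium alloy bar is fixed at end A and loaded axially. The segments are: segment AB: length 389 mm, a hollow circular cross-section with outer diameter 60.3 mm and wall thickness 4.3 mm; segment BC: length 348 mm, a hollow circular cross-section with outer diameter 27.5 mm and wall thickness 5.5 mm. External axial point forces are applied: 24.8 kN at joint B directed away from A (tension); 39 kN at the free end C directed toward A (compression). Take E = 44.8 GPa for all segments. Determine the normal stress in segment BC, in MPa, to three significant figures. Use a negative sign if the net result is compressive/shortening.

-103 MPa

Internal axial forces (sectioning from the free end, tension +): N_BC = -39 kN, N_AB = -14.2 kN.
A_BC = 380.1 mm².
σ_BC = N_BC/A_BC = -39000/380.1 = -102.6 MPa.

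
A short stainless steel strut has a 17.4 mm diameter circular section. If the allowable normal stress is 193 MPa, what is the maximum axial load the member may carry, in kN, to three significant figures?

A = 237.8 mm².
P_max = σ_allow · A = 193 · 237.8 = 45890 N = 45.89 kN.

45.9 kN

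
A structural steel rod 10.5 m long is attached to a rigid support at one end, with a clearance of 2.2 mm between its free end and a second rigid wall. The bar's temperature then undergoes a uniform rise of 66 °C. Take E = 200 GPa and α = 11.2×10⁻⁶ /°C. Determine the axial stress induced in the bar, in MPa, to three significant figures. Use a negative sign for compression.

Free thermal expansion αLΔT = 11.2e-6 · 10500 · 66 = 7.762 mm.
The walls engage after the gap closes; constrained expansion = 7.762 − 2.2 = 5.562 mm.
The walls impose strain ε = −(5.562)/10500 = -5.2968e-04; σ = Eε = 200000 · -5.2968e-04 = -105.9 MPa.

-106 MPa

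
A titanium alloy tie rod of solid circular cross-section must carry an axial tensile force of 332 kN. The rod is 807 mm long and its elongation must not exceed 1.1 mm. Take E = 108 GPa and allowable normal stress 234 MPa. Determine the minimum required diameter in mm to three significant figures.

Required area A ≥ P/σ_allow = 332000/234 = 1419 mm².
For a solid circular section, d ≥ √(4A/π) = 42.5 mm.
Elongation limit: A ≥ PL/(Eδ_allow) = 332000·807/(108000·1.1) = 2255 mm² ⇒ d ≥ 53.59 mm.
The elongation limit governs.

53.6 mm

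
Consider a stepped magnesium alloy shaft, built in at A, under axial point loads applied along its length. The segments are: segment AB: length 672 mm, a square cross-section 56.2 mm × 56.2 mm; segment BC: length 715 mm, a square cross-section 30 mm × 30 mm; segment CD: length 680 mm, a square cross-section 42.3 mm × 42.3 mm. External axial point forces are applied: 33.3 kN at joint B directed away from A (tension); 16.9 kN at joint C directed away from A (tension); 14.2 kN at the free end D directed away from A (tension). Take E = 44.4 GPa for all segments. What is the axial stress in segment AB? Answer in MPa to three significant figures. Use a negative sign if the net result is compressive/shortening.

Internal axial forces (sectioning from the free end, tension +): N_CD = 14.2 kN, N_BC = 31.1 kN, N_AB = 64.4 kN.
A_AB = 3158 mm².
σ_AB = N_AB/A_AB = 64400/3158 = 20.39 MPa.

20.4 MPa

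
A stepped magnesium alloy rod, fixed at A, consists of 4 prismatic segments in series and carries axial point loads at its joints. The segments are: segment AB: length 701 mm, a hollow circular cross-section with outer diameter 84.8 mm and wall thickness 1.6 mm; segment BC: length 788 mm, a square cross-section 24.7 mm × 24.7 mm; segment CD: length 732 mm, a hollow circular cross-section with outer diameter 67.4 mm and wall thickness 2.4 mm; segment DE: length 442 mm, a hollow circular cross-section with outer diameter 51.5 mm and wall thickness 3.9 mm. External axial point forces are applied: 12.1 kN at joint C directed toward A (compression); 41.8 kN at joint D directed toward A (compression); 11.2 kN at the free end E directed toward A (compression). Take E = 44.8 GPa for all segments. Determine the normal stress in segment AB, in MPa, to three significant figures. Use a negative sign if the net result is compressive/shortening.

Internal axial forces (sectioning from the free end, tension +): N_DE = -11.2 kN, N_CD = -53 kN, N_BC = -65.1 kN, N_AB = -65.1 kN.
A_AB = 418.2 mm².
σ_AB = N_AB/A_AB = -65100/418.2 = -155.7 MPa.

-156 MPa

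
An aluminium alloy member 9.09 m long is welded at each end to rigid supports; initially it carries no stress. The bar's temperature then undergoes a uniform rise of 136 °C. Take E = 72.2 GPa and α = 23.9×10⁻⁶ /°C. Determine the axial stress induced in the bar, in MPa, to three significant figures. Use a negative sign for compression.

Free thermal expansion αLΔT = 23.9e-6 · 9090 · 136 = 29.55 mm.
The walls impose strain ε = −(29.55)/9090 = -3.2504e-03; σ = Eε = 72200 · -3.2504e-03 = -234.7 MPa.

-235 MPa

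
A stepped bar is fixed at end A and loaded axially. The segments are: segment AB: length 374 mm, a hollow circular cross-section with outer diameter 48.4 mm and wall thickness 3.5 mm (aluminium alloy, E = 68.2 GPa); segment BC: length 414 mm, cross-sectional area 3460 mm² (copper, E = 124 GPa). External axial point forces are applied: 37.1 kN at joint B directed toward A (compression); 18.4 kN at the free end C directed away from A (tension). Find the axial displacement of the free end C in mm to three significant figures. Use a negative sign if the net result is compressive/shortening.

-0.190 mm

Internal axial forces (sectioning from the free end, tension +): N_BC = 18.4 kN, N_AB = -18.7 kN.
A_AB = 493.7 mm².
δ_AB = -18700·374/(493.7·68200) = -0.2077 mm
δ_BC = 18400·414/(3460·124000) = 0.01775 mm
δ = Σδ_i = -0.19 mm.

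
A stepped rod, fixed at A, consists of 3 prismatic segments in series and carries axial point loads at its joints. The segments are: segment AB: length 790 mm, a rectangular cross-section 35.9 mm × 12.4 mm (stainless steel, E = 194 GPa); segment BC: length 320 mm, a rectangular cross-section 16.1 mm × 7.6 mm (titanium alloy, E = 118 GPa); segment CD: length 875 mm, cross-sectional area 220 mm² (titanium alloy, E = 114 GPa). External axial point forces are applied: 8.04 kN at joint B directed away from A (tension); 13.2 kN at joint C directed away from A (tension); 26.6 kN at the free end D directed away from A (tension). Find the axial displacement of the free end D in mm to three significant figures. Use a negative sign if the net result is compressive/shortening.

Internal axial forces (sectioning from the free end, tension +): N_CD = 26.6 kN, N_BC = 39.8 kN, N_AB = 47.84 kN.
A_AB = 445.2 mm².
A_BC = 122.4 mm².
δ_AB = 47840·790/(445.2·194000) = 0.4376 mm
δ_BC = 39800·320/(122.4·118000) = 0.8821 mm
δ_CD = 26600·875/(220·114000) = 0.928 mm
δ = Σδ_i = 2.248 mm.

2.25 mm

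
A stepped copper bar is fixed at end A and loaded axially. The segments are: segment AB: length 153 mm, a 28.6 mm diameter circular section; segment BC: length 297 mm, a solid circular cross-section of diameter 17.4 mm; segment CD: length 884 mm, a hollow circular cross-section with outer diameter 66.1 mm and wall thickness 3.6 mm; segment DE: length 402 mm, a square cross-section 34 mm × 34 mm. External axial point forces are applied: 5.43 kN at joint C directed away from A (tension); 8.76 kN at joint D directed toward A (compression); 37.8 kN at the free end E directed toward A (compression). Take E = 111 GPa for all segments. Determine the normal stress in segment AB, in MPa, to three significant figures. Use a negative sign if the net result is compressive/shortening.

-64.0 MPa

Internal axial forces (sectioning from the free end, tension +): N_DE = -37.8 kN, N_CD = -46.56 kN, N_BC = -41.13 kN, N_AB = -41.13 kN.
A_AB = 642.4 mm².
σ_AB = N_AB/A_AB = -41130/642.4 = -64.02 MPa.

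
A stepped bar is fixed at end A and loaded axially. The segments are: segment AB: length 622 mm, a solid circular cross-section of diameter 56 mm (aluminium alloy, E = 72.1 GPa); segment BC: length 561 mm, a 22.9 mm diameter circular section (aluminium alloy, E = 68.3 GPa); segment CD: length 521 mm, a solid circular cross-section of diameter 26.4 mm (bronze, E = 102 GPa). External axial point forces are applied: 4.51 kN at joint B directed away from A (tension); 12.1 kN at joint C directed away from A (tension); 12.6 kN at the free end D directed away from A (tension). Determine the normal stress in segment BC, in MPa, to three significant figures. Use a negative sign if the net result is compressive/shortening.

Internal axial forces (sectioning from the free end, tension +): N_CD = 12.6 kN, N_BC = 24.7 kN, N_AB = 29.21 kN.
A_BC = 411.9 mm².
σ_BC = N_BC/A_BC = 24700/411.9 = 59.97 MPa.

60.0 MPa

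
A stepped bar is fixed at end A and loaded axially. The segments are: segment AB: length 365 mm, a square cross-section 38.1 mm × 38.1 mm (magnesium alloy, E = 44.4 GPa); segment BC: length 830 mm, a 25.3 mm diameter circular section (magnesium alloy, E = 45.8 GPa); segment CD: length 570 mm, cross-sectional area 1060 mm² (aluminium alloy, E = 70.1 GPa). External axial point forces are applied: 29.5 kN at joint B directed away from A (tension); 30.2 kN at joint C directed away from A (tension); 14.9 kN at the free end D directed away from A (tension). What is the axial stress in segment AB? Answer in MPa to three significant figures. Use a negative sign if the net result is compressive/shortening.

Internal axial forces (sectioning from the free end, tension +): N_CD = 14.9 kN, N_BC = 45.1 kN, N_AB = 74.6 kN.
A_AB = 1452 mm².
σ_AB = N_AB/A_AB = 74600/1452 = 51.39 MPa.

51.4 MPa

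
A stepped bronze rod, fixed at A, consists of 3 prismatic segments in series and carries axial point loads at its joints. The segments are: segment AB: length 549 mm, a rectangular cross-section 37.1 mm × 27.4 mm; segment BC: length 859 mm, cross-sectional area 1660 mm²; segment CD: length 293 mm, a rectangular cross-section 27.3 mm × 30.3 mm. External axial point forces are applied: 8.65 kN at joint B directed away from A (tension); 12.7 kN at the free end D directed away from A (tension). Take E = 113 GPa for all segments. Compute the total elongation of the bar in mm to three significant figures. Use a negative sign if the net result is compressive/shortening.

0.200 mm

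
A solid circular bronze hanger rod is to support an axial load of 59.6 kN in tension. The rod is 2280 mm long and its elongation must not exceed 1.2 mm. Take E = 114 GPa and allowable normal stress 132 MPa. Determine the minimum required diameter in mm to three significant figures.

35.6 mm

Required area A ≥ P/σ_allow = 59600/132 = 451.5 mm².
For a solid circular section, d ≥ √(4A/π) = 23.98 mm.
Elongation limit: A ≥ PL/(Eδ_allow) = 59600·2280/(114000·1.2) = 993.3 mm² ⇒ d ≥ 35.56 mm.
The elongation limit governs.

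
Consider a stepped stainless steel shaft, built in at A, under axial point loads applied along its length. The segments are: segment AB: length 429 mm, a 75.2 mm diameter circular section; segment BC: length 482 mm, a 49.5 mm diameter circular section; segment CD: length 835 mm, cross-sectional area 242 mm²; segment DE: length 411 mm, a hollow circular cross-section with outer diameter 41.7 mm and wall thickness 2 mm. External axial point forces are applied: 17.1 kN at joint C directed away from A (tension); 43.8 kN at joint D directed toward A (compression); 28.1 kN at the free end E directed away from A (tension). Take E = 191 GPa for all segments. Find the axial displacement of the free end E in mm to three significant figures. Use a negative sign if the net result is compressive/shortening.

-0.0387 mm

Internal axial forces (sectioning from the free end, tension +): N_DE = 28.1 kN, N_CD = -15.7 kN, N_BC = 1.4 kN, N_AB = 1.4 kN.
A_AB = 4441 mm².
A_BC = 1924 mm².
A_DE = 249.4 mm².
δ_AB = 1400·429/(4441·191000) = 0.000708 mm
δ_BC = 1400·482/(1924·191000) = 0.001836 mm
δ_CD = -15700·835/(242·191000) = -0.2836 mm
δ_DE = 28100·411/(249.4·191000) = 0.2424 mm
δ = Σδ_i = -0.03867 mm.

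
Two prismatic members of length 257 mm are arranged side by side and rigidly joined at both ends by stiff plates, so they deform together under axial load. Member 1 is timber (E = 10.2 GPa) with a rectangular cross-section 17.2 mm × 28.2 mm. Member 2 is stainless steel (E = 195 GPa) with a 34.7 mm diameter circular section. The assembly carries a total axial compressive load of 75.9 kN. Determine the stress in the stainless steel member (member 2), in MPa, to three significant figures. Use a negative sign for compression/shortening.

A_1 = 485 mm².
A_2 = 945.7 mm².
Equal strain + equilibrium ⇒ each member carries load in proportion to AE: A₁E₁ = 4947000 N, A₂E₂ = 184400000 N, ΣAE = 189400000 N.
σ₂ = P·E₂/ΣAE = -75900·195000/189400000 = -78.16 MPa.

-78.2 MPa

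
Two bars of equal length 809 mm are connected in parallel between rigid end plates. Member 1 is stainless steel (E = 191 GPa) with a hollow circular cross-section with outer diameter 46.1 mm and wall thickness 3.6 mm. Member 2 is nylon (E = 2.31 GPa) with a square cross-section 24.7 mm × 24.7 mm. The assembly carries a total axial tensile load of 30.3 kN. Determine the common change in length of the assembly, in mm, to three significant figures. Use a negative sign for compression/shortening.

0.263 mm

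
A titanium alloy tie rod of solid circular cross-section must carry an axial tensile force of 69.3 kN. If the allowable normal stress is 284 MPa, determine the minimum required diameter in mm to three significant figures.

Required area A ≥ P/σ_allow = 69300/284 = 244 mm².
For a solid circular section, d ≥ √(4A/π) = 17.63 mm.

17.6 mm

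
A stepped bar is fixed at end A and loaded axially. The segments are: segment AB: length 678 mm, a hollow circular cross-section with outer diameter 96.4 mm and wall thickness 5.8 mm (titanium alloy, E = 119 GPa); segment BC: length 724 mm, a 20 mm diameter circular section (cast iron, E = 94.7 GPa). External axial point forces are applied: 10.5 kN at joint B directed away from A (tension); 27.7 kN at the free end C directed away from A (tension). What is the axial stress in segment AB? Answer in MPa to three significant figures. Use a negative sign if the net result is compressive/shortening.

23.1 MPa

Internal axial forces (sectioning from the free end, tension +): N_BC = 27.7 kN, N_AB = 38.2 kN.
A_AB = 1651 mm².
σ_AB = N_AB/A_AB = 38200/1651 = 23.14 MPa.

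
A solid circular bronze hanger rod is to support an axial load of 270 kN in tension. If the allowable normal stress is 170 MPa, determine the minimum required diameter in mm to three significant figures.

Required area A ≥ P/σ_allow = 270000/170 = 1588 mm².
For a solid circular section, d ≥ √(4A/π) = 44.97 mm.

45.0 mm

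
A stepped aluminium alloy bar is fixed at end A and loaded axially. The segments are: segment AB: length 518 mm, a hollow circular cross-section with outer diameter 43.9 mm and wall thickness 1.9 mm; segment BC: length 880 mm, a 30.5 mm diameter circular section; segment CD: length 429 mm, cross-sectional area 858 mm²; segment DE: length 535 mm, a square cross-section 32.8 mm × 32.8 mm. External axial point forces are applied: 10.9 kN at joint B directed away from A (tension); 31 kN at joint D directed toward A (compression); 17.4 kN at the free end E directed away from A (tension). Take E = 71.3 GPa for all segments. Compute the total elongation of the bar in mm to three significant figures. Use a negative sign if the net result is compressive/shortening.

Internal axial forces (sectioning from the free end, tension +): N_DE = 17.4 kN, N_CD = -13.6 kN, N_BC = -13.6 kN, N_AB = -2.7 kN.
A_AB = 250.7 mm².
A_BC = 730.6 mm².
A_DE = 1076 mm².
δ_AB = -2700·518/(250.7·71300) = -0.07824 mm
δ_BC = -13600·880/(730.6·71300) = -0.2297 mm
δ_CD = -13600·429/(858·71300) = -0.09537 mm
δ_DE = 17400·535/(1076·71300) = 0.1214 mm
δ = Σδ_i = -0.282 mm.

-0.282 mm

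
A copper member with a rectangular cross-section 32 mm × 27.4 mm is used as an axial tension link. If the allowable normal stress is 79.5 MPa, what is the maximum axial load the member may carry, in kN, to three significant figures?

69.7 kN

A = 876.8 mm².
P_max = σ_allow · A = 79.5 · 876.8 = 69710 N = 69.71 kN.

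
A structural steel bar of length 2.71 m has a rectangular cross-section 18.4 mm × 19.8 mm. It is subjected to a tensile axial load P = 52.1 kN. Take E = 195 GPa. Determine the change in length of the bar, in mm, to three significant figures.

1.99 mm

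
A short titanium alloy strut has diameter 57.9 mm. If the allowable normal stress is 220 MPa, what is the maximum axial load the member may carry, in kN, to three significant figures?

A = 2633 mm².
P_max = σ_allow · A = 220 · 2633 = 579300 N = 579.3 kN.

579 kN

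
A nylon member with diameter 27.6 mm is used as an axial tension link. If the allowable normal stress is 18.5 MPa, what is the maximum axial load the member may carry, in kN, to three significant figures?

A = 598.3 mm².
P_max = σ_allow · A = 18.5 · 598.3 = 11070 N = 11.07 kN.

11.1 kN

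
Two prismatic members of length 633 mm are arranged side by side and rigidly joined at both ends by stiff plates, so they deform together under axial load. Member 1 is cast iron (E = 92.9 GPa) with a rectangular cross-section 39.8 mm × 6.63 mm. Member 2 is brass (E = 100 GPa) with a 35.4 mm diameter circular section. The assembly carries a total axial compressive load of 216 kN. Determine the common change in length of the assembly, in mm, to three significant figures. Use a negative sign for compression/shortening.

A_1 = 263.9 mm².
A_2 = 984.2 mm².
Equal strain + equilibrium ⇒ each member carries load in proportion to AE: A₁E₁ = 24510000 N, A₂E₂ = 98420000 N, ΣAE = 122900000 N.
δ = PL/ΣAE = -216000·633/122900000 = -1.112 mm.

-1.11 mm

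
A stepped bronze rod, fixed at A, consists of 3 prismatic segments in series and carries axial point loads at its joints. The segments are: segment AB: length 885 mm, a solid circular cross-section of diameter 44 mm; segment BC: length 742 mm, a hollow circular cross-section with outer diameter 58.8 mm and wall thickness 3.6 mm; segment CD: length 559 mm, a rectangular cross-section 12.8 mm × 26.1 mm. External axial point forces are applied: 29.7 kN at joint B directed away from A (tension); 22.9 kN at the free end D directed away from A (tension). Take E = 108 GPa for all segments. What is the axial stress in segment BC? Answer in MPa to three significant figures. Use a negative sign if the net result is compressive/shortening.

Internal axial forces (sectioning from the free end, tension +): N_CD = 22.9 kN, N_BC = 22.9 kN, N_AB = 52.6 kN.
A_BC = 624.3 mm².
σ_BC = N_BC/A_BC = 22900/624.3 = 36.68 MPa.

36.7 MPa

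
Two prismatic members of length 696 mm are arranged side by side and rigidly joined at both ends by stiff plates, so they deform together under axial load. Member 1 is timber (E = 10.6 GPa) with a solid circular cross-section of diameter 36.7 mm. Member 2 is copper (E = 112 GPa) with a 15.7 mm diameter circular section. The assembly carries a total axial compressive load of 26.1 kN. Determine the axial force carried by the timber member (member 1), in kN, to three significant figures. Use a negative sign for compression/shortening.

-8.90 kN

A_1 = 1058 mm².
A_2 = 193.6 mm².
Equal strain + equilibrium ⇒ each member carries load in proportion to AE: A₁E₁ = 11210000 N, A₂E₂ = 21680000 N, ΣAE = 32900000 N.
F₁ = P·A₁E₁/ΣAE = -26100·11210000/32900000 = -8897 N.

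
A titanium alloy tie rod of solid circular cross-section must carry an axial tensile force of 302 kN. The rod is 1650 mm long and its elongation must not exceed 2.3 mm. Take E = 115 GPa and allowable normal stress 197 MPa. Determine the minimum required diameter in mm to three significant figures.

Required area A ≥ P/σ_allow = 302000/197 = 1533 mm².
For a solid circular section, d ≥ √(4A/π) = 44.18 mm.
Elongation limit: A ≥ PL/(Eδ_allow) = 302000·1650/(115000·2.3) = 1884 mm² ⇒ d ≥ 48.98 mm.
The elongation limit governs.

49.0 mm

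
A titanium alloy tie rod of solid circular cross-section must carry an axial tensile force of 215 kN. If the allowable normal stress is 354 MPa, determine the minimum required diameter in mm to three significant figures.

27.8 mm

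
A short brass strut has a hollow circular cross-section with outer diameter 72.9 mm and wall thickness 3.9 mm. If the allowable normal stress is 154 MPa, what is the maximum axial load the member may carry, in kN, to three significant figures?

A = 845.4 mm².
P_max = σ_allow · A = 154 · 845.4 = 130200 N = 130.2 kN.

130 kN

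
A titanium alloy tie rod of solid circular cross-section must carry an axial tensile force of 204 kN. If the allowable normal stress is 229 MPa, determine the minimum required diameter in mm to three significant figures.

33.7 mm

Required area A ≥ P/σ_allow = 204000/229 = 890.8 mm².
For a solid circular section, d ≥ √(4A/π) = 33.68 mm.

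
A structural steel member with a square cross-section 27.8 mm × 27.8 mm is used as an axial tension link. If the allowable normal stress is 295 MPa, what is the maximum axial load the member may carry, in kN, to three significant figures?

A = 772.8 mm².
P_max = σ_allow · A = 295 · 772.8 = 228000 N = 228 kN.

228 kN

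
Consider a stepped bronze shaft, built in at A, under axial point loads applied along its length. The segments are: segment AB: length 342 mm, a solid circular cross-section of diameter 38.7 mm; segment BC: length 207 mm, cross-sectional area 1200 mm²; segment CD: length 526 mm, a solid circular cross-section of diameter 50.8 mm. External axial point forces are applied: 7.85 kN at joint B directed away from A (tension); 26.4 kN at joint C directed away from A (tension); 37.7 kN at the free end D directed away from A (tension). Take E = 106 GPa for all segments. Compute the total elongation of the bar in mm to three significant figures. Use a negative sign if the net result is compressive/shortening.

0.394 mm

Internal axial forces (sectioning from the free end, tension +): N_CD = 37.7 kN, N_BC = 64.1 kN, N_AB = 71.95 kN.
A_AB = 1176 mm².
A_CD = 2027 mm².
δ_AB = 71950·342/(1176·106000) = 0.1974 mm
δ_BC = 64100·207/(1200·106000) = 0.1043 mm
δ_CD = 37700·526/(2027·106000) = 0.0923 mm
δ = Σδ_i = 0.394 mm.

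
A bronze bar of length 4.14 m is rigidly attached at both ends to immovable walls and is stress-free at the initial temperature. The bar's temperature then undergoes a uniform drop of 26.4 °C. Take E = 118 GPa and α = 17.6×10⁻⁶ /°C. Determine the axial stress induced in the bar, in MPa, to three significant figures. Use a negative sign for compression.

Free thermal expansion αLΔT = 17.6e-6 · 4140 · -26.4 = -1.924 mm.
The walls impose strain ε = −(-1.924)/4140 = 4.6464e-04; σ = Eε = 118000 · 4.6464e-04 = 54.83 MPa.

54.8 MPa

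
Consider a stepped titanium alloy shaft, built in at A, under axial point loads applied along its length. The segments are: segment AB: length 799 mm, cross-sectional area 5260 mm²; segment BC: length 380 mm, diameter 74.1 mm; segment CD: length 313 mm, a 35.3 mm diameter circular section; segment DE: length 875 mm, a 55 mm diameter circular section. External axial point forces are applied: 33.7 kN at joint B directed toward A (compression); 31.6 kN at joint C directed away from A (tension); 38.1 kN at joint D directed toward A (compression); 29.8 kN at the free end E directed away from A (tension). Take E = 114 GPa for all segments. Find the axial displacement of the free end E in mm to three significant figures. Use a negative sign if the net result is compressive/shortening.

0.0771 mm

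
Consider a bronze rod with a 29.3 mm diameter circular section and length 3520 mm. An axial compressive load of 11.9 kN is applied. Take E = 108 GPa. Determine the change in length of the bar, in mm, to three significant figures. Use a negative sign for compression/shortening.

A = 674.3 mm².
δ_mech = NL/(AE) = -11900·3520/(674.3·108000) = -0.5752 mm.

-0.575 mm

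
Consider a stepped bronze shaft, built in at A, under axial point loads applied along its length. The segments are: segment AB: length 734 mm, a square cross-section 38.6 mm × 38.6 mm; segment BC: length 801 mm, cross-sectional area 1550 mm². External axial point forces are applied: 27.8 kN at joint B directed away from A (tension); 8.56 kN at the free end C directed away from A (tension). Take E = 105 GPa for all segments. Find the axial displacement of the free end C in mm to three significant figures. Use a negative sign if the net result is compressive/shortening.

0.213 mm

Internal axial forces (sectioning from the free end, tension +): N_BC = 8.56 kN, N_AB = 36.36 kN.
A_AB = 1490 mm².
δ_AB = 36360·734/(1490·105000) = 0.1706 mm
δ_BC = 8560·801/(1550·105000) = 0.04213 mm
δ = Σδ_i = 0.2127 mm.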